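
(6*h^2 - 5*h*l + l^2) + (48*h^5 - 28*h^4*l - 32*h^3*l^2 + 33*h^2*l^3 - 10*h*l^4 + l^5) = 48*h^5 - 28*h^4*l - 32*h^3*l^2 + 33*h^2*l^3 + 6*h^2 - 10*h*l^4 - 5*h*l + l^5 + l^2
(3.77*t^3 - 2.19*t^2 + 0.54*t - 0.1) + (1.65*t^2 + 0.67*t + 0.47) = 3.77*t^3 - 0.54*t^2 + 1.21*t + 0.37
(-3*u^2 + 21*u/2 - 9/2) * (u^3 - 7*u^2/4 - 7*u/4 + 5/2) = -3*u^5 + 63*u^4/4 - 141*u^3/8 - 18*u^2 + 273*u/8 - 45/4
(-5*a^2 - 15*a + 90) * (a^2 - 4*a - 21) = -5*a^4 + 5*a^3 + 255*a^2 - 45*a - 1890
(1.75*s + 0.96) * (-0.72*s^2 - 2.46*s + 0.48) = -1.26*s^3 - 4.9962*s^2 - 1.5216*s + 0.4608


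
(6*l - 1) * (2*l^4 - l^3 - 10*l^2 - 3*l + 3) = 12*l^5 - 8*l^4 - 59*l^3 - 8*l^2 + 21*l - 3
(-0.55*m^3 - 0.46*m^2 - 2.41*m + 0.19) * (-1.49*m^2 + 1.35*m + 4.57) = 0.8195*m^5 - 0.0571000000000002*m^4 + 0.456399999999999*m^3 - 5.6388*m^2 - 10.7572*m + 0.8683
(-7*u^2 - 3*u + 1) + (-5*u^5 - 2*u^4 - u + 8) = -5*u^5 - 2*u^4 - 7*u^2 - 4*u + 9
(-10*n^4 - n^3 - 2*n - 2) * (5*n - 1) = -50*n^5 + 5*n^4 + n^3 - 10*n^2 - 8*n + 2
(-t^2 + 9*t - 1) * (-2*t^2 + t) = 2*t^4 - 19*t^3 + 11*t^2 - t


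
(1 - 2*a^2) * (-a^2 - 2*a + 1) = 2*a^4 + 4*a^3 - 3*a^2 - 2*a + 1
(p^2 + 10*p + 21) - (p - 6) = p^2 + 9*p + 27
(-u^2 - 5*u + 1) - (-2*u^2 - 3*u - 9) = u^2 - 2*u + 10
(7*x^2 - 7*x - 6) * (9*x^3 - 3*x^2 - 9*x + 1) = 63*x^5 - 84*x^4 - 96*x^3 + 88*x^2 + 47*x - 6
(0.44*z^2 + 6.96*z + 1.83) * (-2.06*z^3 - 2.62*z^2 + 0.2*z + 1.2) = -0.9064*z^5 - 15.4904*z^4 - 21.917*z^3 - 2.8746*z^2 + 8.718*z + 2.196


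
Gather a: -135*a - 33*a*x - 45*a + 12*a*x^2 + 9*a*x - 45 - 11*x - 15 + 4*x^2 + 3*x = a*(12*x^2 - 24*x - 180) + 4*x^2 - 8*x - 60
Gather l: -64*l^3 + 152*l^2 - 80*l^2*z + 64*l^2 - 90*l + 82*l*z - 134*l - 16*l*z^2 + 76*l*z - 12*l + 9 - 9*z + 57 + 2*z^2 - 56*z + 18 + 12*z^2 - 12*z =-64*l^3 + l^2*(216 - 80*z) + l*(-16*z^2 + 158*z - 236) + 14*z^2 - 77*z + 84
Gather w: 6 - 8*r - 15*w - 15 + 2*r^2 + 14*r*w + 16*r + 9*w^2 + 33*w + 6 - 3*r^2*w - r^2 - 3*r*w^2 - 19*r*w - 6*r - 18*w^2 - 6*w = r^2 + 2*r + w^2*(-3*r - 9) + w*(-3*r^2 - 5*r + 12) - 3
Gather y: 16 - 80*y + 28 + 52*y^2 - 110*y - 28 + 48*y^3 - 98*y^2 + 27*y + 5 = 48*y^3 - 46*y^2 - 163*y + 21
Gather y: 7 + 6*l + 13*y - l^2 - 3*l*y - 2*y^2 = -l^2 + 6*l - 2*y^2 + y*(13 - 3*l) + 7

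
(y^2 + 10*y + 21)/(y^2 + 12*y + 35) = (y + 3)/(y + 5)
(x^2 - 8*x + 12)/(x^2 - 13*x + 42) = (x - 2)/(x - 7)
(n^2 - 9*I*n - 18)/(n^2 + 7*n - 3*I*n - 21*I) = (n - 6*I)/(n + 7)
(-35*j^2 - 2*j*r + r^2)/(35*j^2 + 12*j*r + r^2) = (-7*j + r)/(7*j + r)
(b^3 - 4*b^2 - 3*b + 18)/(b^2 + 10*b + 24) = (b^3 - 4*b^2 - 3*b + 18)/(b^2 + 10*b + 24)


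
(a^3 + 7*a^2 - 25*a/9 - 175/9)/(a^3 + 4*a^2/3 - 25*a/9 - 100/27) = 3*(a + 7)/(3*a + 4)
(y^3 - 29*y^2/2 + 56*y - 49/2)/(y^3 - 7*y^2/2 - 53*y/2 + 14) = (y - 7)/(y + 4)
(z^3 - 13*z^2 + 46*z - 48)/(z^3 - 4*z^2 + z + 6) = (z - 8)/(z + 1)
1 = 1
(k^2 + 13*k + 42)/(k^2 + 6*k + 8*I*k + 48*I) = (k + 7)/(k + 8*I)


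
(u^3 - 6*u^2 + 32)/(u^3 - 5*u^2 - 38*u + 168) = (u^2 - 2*u - 8)/(u^2 - u - 42)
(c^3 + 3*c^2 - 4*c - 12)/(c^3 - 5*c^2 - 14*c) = (c^2 + c - 6)/(c*(c - 7))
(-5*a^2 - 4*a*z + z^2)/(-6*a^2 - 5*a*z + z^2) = (-5*a + z)/(-6*a + z)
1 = 1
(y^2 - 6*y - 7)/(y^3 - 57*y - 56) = (y - 7)/(y^2 - y - 56)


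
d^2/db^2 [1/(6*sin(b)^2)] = (cos(2*b) + 2)/(3*sin(b)^4)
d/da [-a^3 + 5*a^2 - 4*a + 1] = -3*a^2 + 10*a - 4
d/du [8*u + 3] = 8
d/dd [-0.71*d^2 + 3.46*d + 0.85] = 3.46 - 1.42*d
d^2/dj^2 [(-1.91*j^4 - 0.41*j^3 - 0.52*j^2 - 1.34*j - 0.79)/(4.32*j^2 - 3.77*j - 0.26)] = (-71.290368*j^6 + 186.642144*j^5 - 150.007962*j^4 - 109.483602*j^3 - 95.924844*j^2 + 68.000712*j - 21.674406)/(80.621568*j^6 - 211.071744*j^5 + 169.642512*j^4 - 28.175849*j^3 - 10.209966*j^2 - 0.764556*j - 0.017576)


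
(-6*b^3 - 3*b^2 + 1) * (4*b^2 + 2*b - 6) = -24*b^5 - 24*b^4 + 30*b^3 + 22*b^2 + 2*b - 6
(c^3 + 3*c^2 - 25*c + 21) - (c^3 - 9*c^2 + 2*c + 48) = 12*c^2 - 27*c - 27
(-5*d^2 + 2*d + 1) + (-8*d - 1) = -5*d^2 - 6*d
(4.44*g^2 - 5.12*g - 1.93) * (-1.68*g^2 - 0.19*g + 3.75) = -7.4592*g^4 + 7.758*g^3 + 20.8652*g^2 - 18.8333*g - 7.2375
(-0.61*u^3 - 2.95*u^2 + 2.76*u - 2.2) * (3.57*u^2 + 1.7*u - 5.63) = -2.1777*u^5 - 11.5685*u^4 + 8.2725*u^3 + 13.4465*u^2 - 19.2788*u + 12.386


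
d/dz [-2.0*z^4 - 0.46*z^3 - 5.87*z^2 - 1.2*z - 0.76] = -8.0*z^3 - 1.38*z^2 - 11.74*z - 1.2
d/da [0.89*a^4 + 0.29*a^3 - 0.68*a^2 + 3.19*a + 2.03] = 3.56*a^3 + 0.87*a^2 - 1.36*a + 3.19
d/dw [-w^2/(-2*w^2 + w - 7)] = w*(14 - w)/(4*w^4 - 4*w^3 + 29*w^2 - 14*w + 49)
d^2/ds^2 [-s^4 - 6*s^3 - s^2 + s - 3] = -12*s^2 - 36*s - 2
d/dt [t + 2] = 1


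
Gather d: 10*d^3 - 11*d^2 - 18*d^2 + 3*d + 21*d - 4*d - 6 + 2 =10*d^3 - 29*d^2 + 20*d - 4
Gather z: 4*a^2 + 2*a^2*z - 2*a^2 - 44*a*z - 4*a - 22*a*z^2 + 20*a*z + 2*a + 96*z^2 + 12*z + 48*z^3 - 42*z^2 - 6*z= 2*a^2 - 2*a + 48*z^3 + z^2*(54 - 22*a) + z*(2*a^2 - 24*a + 6)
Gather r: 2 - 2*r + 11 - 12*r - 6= 7 - 14*r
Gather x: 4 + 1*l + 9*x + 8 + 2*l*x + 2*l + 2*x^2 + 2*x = 3*l + 2*x^2 + x*(2*l + 11) + 12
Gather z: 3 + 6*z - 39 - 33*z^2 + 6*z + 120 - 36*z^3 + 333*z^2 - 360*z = -36*z^3 + 300*z^2 - 348*z + 84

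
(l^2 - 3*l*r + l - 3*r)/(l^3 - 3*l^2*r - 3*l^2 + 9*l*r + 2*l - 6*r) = (l + 1)/(l^2 - 3*l + 2)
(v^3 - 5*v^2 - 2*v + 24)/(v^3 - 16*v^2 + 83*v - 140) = (v^2 - v - 6)/(v^2 - 12*v + 35)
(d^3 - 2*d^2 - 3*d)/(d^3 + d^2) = (d - 3)/d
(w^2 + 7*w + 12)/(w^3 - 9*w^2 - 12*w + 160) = (w + 3)/(w^2 - 13*w + 40)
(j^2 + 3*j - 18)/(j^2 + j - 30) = (j - 3)/(j - 5)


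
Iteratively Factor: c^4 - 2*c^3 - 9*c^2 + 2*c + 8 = (c + 2)*(c^3 - 4*c^2 - c + 4) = (c - 1)*(c + 2)*(c^2 - 3*c - 4) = (c - 1)*(c + 1)*(c + 2)*(c - 4)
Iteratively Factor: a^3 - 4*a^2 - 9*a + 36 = (a + 3)*(a^2 - 7*a + 12) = (a - 4)*(a + 3)*(a - 3)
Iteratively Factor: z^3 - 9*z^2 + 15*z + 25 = (z - 5)*(z^2 - 4*z - 5) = (z - 5)*(z + 1)*(z - 5)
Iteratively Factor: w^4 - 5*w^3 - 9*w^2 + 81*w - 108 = (w - 3)*(w^3 - 2*w^2 - 15*w + 36) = (w - 3)*(w + 4)*(w^2 - 6*w + 9) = (w - 3)^2*(w + 4)*(w - 3)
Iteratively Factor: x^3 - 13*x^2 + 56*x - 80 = (x - 4)*(x^2 - 9*x + 20) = (x - 5)*(x - 4)*(x - 4)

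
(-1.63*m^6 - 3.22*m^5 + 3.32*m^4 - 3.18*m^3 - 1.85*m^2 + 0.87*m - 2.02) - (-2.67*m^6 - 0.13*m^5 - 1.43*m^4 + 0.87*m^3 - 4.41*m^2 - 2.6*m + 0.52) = 1.04*m^6 - 3.09*m^5 + 4.75*m^4 - 4.05*m^3 + 2.56*m^2 + 3.47*m - 2.54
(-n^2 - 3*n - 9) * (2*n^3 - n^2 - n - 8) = -2*n^5 - 5*n^4 - 14*n^3 + 20*n^2 + 33*n + 72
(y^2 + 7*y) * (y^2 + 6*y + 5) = y^4 + 13*y^3 + 47*y^2 + 35*y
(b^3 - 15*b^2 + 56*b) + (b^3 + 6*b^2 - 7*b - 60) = 2*b^3 - 9*b^2 + 49*b - 60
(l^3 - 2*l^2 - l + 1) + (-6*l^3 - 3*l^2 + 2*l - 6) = -5*l^3 - 5*l^2 + l - 5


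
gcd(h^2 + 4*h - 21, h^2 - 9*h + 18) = h - 3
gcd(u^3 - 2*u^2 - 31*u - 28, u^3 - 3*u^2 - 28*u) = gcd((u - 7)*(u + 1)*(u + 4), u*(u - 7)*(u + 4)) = u^2 - 3*u - 28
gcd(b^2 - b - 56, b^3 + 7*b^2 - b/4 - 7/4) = b + 7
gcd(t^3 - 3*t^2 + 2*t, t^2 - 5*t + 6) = t - 2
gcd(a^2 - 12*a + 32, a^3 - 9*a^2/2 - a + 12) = a - 4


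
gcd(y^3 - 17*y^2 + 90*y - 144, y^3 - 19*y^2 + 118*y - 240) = y^2 - 14*y + 48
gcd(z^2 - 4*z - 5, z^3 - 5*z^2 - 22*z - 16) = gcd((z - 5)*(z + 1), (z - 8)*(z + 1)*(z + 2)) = z + 1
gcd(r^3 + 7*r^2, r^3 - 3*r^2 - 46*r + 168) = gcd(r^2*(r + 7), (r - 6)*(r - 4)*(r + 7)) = r + 7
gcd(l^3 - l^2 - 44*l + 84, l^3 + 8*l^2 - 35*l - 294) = l^2 + l - 42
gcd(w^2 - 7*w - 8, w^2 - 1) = w + 1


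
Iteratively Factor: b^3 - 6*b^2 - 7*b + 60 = (b + 3)*(b^2 - 9*b + 20) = (b - 5)*(b + 3)*(b - 4)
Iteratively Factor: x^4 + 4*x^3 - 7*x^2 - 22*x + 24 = (x + 4)*(x^3 - 7*x + 6) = (x - 1)*(x + 4)*(x^2 + x - 6) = (x - 2)*(x - 1)*(x + 4)*(x + 3)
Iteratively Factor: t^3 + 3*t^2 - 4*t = (t - 1)*(t^2 + 4*t) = (t - 1)*(t + 4)*(t)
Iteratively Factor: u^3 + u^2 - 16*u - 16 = (u + 1)*(u^2 - 16) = (u - 4)*(u + 1)*(u + 4)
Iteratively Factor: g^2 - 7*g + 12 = (g - 3)*(g - 4)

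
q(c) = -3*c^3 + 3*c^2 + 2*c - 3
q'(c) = -9*c^2 + 6*c + 2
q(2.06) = -12.37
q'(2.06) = -23.83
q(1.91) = -9.14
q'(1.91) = -19.37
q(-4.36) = 293.95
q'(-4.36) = -195.25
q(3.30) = -71.54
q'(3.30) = -76.21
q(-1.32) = 6.49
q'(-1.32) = -21.60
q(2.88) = -44.02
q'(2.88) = -55.37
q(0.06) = -2.87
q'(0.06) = 2.33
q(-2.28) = 43.59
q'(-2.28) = -58.47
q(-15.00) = 10767.00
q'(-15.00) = -2113.00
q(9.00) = -1929.00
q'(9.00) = -673.00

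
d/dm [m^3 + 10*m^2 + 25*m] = 3*m^2 + 20*m + 25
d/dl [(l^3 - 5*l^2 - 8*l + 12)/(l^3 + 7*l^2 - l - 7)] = 2*(6*l^2 + 19*l + 34)/(l^4 + 16*l^3 + 78*l^2 + 112*l + 49)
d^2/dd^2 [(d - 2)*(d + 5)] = 2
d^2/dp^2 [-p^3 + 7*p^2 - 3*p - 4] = 14 - 6*p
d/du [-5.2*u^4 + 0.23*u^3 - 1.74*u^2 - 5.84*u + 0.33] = -20.8*u^3 + 0.69*u^2 - 3.48*u - 5.84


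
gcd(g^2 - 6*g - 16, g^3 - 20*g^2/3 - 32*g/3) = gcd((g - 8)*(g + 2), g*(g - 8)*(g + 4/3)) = g - 8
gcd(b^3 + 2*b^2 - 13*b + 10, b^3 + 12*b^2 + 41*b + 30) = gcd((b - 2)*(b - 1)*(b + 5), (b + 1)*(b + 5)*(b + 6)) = b + 5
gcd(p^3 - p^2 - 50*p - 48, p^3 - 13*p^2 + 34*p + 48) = p^2 - 7*p - 8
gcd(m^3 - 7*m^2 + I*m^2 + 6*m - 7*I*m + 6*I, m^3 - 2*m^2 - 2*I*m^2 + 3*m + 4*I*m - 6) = m + I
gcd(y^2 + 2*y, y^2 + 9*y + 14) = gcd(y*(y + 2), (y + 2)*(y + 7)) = y + 2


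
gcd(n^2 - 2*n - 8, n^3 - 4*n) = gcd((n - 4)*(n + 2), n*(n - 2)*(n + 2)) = n + 2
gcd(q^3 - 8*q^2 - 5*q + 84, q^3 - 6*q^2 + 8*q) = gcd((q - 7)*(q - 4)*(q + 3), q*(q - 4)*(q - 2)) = q - 4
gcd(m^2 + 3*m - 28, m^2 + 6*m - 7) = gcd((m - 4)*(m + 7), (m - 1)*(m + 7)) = m + 7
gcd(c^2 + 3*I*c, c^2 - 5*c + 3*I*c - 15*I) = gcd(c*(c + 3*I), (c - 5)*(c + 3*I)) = c + 3*I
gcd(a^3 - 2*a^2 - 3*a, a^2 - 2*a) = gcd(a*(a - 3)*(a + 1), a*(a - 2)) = a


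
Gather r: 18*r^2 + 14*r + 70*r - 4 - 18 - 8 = 18*r^2 + 84*r - 30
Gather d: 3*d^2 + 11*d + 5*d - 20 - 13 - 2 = 3*d^2 + 16*d - 35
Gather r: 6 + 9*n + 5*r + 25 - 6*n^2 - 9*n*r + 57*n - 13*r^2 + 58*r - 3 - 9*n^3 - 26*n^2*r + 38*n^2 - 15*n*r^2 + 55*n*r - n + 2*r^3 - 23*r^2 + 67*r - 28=-9*n^3 + 32*n^2 + 65*n + 2*r^3 + r^2*(-15*n - 36) + r*(-26*n^2 + 46*n + 130)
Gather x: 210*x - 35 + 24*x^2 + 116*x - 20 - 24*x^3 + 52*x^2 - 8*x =-24*x^3 + 76*x^2 + 318*x - 55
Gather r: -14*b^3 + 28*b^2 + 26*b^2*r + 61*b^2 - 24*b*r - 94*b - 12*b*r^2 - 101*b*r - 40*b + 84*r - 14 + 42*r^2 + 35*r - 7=-14*b^3 + 89*b^2 - 134*b + r^2*(42 - 12*b) + r*(26*b^2 - 125*b + 119) - 21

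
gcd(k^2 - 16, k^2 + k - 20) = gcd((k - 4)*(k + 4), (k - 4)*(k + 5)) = k - 4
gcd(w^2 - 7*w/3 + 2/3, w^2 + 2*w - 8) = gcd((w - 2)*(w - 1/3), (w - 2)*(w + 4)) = w - 2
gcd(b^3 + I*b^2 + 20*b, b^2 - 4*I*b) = b^2 - 4*I*b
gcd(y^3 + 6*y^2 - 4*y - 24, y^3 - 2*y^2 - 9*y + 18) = y - 2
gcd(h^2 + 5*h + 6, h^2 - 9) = h + 3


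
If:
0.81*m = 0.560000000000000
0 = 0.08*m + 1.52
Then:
No Solution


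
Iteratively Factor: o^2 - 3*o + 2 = (o - 1)*(o - 2)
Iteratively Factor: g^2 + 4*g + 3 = (g + 3)*(g + 1)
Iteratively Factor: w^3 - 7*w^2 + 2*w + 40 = (w + 2)*(w^2 - 9*w + 20) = (w - 4)*(w + 2)*(w - 5)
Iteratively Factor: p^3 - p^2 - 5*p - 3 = (p + 1)*(p^2 - 2*p - 3) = (p + 1)^2*(p - 3)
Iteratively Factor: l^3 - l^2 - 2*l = (l - 2)*(l^2 + l) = l*(l - 2)*(l + 1)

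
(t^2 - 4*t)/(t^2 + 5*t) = (t - 4)/(t + 5)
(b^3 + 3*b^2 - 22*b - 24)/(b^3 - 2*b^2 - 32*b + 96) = (b + 1)/(b - 4)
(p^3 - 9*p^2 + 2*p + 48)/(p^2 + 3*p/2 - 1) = 2*(p^2 - 11*p + 24)/(2*p - 1)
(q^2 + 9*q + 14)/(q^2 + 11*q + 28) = (q + 2)/(q + 4)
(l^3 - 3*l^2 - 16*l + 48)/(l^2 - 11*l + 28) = (l^2 + l - 12)/(l - 7)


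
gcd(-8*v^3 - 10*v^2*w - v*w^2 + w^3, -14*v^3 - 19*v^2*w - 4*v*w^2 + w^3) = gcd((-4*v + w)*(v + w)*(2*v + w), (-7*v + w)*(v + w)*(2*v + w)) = 2*v^2 + 3*v*w + w^2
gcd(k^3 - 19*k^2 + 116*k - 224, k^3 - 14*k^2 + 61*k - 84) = k^2 - 11*k + 28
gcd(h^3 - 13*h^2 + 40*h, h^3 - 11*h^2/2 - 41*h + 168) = h - 8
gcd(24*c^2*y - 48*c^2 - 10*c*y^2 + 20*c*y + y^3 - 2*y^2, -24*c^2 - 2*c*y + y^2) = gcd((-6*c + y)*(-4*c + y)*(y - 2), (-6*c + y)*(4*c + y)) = -6*c + y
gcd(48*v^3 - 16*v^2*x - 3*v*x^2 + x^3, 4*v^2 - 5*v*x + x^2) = -4*v + x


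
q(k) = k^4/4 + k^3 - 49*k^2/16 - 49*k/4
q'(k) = k^3 + 3*k^2 - 49*k/8 - 49/4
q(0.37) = -4.90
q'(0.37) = -14.05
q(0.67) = -9.23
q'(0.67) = -14.71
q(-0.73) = 6.99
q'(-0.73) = -6.57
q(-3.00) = 2.44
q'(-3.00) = 6.12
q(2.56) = -23.92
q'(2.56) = 8.51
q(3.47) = -1.36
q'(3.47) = 44.40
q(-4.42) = 3.38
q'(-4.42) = -12.92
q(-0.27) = 3.07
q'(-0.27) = -10.40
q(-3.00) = 2.44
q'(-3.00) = 6.12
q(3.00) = -17.06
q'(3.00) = 23.38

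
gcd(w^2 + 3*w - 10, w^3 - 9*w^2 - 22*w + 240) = w + 5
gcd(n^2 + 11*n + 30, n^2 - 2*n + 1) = 1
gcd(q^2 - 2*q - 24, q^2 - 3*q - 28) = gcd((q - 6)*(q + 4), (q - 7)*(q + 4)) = q + 4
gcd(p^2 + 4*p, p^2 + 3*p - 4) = p + 4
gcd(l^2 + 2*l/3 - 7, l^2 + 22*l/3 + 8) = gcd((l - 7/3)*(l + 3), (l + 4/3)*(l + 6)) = 1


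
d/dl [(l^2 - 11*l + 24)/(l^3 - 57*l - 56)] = (-l^2 + 6*l + 31)/(l^4 + 16*l^3 + 78*l^2 + 112*l + 49)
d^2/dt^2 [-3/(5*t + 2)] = -150/(5*t + 2)^3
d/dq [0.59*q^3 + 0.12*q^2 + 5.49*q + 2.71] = 1.77*q^2 + 0.24*q + 5.49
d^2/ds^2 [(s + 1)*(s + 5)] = 2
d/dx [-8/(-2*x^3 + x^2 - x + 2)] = 8*(-6*x^2 + 2*x - 1)/(2*x^3 - x^2 + x - 2)^2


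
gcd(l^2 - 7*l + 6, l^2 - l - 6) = 1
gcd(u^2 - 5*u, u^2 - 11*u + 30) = u - 5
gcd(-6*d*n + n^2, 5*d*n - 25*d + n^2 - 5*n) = 1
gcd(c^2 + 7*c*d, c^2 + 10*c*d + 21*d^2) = c + 7*d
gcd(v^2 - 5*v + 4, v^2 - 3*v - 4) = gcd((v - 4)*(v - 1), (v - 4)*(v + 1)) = v - 4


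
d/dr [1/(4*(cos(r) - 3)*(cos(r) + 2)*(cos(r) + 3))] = (-3*sin(r)^2 + 4*cos(r) - 6)*sin(r)/(4*(cos(r) - 3)^2*(cos(r) + 2)^2*(cos(r) + 3)^2)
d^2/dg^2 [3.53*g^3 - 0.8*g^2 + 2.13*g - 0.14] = 21.18*g - 1.6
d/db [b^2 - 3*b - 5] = 2*b - 3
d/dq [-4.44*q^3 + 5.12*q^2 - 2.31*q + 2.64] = -13.32*q^2 + 10.24*q - 2.31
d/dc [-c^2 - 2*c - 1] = -2*c - 2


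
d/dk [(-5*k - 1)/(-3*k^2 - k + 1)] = (15*k^2 + 5*k - (5*k + 1)*(6*k + 1) - 5)/(3*k^2 + k - 1)^2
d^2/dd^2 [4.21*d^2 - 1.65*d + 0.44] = 8.42000000000000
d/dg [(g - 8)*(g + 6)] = 2*g - 2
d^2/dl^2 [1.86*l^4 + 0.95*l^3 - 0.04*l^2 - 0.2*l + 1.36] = 22.32*l^2 + 5.7*l - 0.08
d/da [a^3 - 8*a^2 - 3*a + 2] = 3*a^2 - 16*a - 3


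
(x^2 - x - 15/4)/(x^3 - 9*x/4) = (2*x - 5)/(x*(2*x - 3))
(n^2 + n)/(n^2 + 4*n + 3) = n/(n + 3)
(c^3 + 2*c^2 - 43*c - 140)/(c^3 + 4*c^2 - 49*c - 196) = (c + 5)/(c + 7)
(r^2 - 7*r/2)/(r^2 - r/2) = (2*r - 7)/(2*r - 1)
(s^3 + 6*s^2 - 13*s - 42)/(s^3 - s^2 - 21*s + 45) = (s^2 + 9*s + 14)/(s^2 + 2*s - 15)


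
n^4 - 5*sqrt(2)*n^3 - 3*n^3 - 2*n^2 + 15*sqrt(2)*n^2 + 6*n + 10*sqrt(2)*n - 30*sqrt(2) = (n - 3)*(n - 5*sqrt(2))*(n - sqrt(2))*(n + sqrt(2))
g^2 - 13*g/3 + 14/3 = (g - 7/3)*(g - 2)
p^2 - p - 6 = (p - 3)*(p + 2)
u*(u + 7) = u^2 + 7*u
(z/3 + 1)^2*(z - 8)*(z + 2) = z^4/9 - 43*z^2/9 - 50*z/3 - 16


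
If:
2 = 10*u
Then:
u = 1/5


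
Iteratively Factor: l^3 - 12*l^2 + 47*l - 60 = (l - 5)*(l^2 - 7*l + 12) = (l - 5)*(l - 3)*(l - 4)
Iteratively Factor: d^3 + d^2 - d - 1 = (d - 1)*(d^2 + 2*d + 1) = (d - 1)*(d + 1)*(d + 1)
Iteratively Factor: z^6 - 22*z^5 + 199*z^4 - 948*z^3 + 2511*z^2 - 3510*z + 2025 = (z - 3)*(z^5 - 19*z^4 + 142*z^3 - 522*z^2 + 945*z - 675) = (z - 5)*(z - 3)*(z^4 - 14*z^3 + 72*z^2 - 162*z + 135) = (z - 5)^2*(z - 3)*(z^3 - 9*z^2 + 27*z - 27) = (z - 5)^2*(z - 3)^2*(z^2 - 6*z + 9) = (z - 5)^2*(z - 3)^3*(z - 3)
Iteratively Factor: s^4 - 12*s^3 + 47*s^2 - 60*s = (s - 4)*(s^3 - 8*s^2 + 15*s) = (s - 4)*(s - 3)*(s^2 - 5*s) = s*(s - 4)*(s - 3)*(s - 5)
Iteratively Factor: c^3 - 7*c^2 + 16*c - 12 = (c - 2)*(c^2 - 5*c + 6) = (c - 2)^2*(c - 3)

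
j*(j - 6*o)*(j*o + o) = j^3*o - 6*j^2*o^2 + j^2*o - 6*j*o^2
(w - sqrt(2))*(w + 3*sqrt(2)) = w^2 + 2*sqrt(2)*w - 6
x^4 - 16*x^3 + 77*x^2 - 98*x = x*(x - 7)^2*(x - 2)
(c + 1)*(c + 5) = c^2 + 6*c + 5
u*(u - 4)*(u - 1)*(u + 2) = u^4 - 3*u^3 - 6*u^2 + 8*u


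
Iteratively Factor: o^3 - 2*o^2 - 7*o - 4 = (o + 1)*(o^2 - 3*o - 4) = (o - 4)*(o + 1)*(o + 1)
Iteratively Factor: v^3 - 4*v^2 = (v)*(v^2 - 4*v) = v*(v - 4)*(v)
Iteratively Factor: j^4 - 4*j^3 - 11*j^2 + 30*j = (j - 2)*(j^3 - 2*j^2 - 15*j) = j*(j - 2)*(j^2 - 2*j - 15) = j*(j - 5)*(j - 2)*(j + 3)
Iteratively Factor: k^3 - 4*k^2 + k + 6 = (k - 2)*(k^2 - 2*k - 3) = (k - 3)*(k - 2)*(k + 1)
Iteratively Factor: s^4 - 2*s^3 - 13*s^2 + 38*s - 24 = (s + 4)*(s^3 - 6*s^2 + 11*s - 6) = (s - 3)*(s + 4)*(s^2 - 3*s + 2) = (s - 3)*(s - 1)*(s + 4)*(s - 2)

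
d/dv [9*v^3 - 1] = 27*v^2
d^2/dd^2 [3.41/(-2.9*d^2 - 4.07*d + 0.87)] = (57.3562*d^2 + 80.49646*d - 3.41*(5.8*d + 4.07)*(11.6*d + 8.14) - 17.20686)/(2.9*d^2 + 4.07*d - 0.87)^3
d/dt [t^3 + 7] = 3*t^2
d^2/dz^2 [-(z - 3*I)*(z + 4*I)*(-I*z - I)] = 2*I*(3*z + 1 + I)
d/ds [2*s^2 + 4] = 4*s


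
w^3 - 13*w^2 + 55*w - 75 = (w - 5)^2*(w - 3)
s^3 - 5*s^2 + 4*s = s*(s - 4)*(s - 1)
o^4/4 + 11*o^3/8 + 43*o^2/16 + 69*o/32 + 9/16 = (o/2 + 1/4)*(o/2 + 1)*(o + 3/2)^2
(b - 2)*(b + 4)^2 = b^3 + 6*b^2 - 32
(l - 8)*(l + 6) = l^2 - 2*l - 48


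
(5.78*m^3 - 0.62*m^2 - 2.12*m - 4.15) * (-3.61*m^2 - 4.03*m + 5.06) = -20.8658*m^5 - 21.0552*m^4 + 39.3986*m^3 + 20.3879*m^2 + 5.9973*m - 20.999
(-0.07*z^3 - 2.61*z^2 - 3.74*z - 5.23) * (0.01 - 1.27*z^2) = 0.0889*z^5 + 3.3147*z^4 + 4.7491*z^3 + 6.616*z^2 - 0.0374*z - 0.0523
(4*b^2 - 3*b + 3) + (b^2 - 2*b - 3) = 5*b^2 - 5*b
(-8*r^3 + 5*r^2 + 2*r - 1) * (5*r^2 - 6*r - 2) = -40*r^5 + 73*r^4 - 4*r^3 - 27*r^2 + 2*r + 2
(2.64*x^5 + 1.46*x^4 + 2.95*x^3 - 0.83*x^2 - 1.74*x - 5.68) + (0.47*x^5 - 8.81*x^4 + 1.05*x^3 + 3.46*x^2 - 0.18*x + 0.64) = 3.11*x^5 - 7.35*x^4 + 4.0*x^3 + 2.63*x^2 - 1.92*x - 5.04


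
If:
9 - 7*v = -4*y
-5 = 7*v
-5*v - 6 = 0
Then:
No Solution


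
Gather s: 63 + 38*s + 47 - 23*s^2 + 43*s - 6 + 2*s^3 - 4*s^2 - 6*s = 2*s^3 - 27*s^2 + 75*s + 104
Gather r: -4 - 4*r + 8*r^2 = 8*r^2 - 4*r - 4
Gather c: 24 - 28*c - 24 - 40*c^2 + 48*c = -40*c^2 + 20*c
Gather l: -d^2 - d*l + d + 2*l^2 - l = -d^2 + d + 2*l^2 + l*(-d - 1)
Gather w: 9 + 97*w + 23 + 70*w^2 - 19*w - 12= 70*w^2 + 78*w + 20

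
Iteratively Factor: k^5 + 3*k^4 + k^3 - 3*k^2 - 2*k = (k + 1)*(k^4 + 2*k^3 - k^2 - 2*k) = (k + 1)^2*(k^3 + k^2 - 2*k) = k*(k + 1)^2*(k^2 + k - 2) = k*(k + 1)^2*(k + 2)*(k - 1)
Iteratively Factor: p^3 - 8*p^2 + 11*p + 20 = (p - 4)*(p^2 - 4*p - 5) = (p - 4)*(p + 1)*(p - 5)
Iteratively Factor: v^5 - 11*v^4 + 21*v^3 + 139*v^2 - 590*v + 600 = (v - 3)*(v^4 - 8*v^3 - 3*v^2 + 130*v - 200) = (v - 3)*(v - 2)*(v^3 - 6*v^2 - 15*v + 100) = (v - 5)*(v - 3)*(v - 2)*(v^2 - v - 20) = (v - 5)*(v - 3)*(v - 2)*(v + 4)*(v - 5)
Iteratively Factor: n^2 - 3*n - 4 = (n - 4)*(n + 1)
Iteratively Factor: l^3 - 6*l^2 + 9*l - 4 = (l - 1)*(l^2 - 5*l + 4) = (l - 4)*(l - 1)*(l - 1)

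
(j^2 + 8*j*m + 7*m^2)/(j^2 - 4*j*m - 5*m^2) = (j + 7*m)/(j - 5*m)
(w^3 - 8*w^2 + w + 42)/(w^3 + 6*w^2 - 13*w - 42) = (w - 7)/(w + 7)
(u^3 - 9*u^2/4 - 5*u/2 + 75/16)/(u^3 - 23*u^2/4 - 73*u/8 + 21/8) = (8*u^2 - 30*u + 25)/(2*(4*u^2 - 29*u + 7))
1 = 1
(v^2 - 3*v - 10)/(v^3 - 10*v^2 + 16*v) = (v^2 - 3*v - 10)/(v*(v^2 - 10*v + 16))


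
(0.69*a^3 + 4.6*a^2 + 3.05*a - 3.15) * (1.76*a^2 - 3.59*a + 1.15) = 1.2144*a^5 + 5.6189*a^4 - 10.3525*a^3 - 11.2035*a^2 + 14.816*a - 3.6225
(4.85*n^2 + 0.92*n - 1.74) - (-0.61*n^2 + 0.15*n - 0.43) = 5.46*n^2 + 0.77*n - 1.31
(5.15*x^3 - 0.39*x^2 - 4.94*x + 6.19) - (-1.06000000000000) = 5.15*x^3 - 0.39*x^2 - 4.94*x + 7.25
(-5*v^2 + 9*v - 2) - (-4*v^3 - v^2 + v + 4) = 4*v^3 - 4*v^2 + 8*v - 6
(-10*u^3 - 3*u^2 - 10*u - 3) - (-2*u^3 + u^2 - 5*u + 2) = -8*u^3 - 4*u^2 - 5*u - 5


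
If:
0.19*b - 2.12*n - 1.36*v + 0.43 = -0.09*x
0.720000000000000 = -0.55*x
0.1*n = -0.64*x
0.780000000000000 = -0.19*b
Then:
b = -4.11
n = 8.38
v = -13.40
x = -1.31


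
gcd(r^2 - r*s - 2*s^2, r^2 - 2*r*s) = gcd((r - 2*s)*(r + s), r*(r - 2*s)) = r - 2*s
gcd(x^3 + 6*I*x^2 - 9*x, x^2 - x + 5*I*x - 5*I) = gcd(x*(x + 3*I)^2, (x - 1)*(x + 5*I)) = 1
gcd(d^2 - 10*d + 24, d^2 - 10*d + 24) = d^2 - 10*d + 24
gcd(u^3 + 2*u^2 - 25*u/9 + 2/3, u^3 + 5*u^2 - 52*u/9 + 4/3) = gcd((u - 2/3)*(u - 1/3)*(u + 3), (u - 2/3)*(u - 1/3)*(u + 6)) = u^2 - u + 2/9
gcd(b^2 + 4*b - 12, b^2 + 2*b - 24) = b + 6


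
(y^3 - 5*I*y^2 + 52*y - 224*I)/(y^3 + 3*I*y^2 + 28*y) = (y - 8*I)/y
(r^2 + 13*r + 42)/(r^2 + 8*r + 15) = (r^2 + 13*r + 42)/(r^2 + 8*r + 15)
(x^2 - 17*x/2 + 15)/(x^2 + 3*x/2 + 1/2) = (2*x^2 - 17*x + 30)/(2*x^2 + 3*x + 1)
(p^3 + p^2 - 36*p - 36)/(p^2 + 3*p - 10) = (p^3 + p^2 - 36*p - 36)/(p^2 + 3*p - 10)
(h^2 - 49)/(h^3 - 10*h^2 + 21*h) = (h + 7)/(h*(h - 3))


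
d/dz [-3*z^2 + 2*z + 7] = 2 - 6*z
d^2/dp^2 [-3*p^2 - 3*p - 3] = -6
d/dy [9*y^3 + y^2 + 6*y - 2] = 27*y^2 + 2*y + 6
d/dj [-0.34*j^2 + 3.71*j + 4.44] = 3.71 - 0.68*j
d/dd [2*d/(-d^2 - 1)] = 2*(d^2 - 1)/(d^2 + 1)^2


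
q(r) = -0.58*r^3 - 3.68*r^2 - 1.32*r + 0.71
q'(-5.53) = -13.83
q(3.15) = -58.09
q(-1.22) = -2.10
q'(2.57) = -31.73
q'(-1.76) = 6.24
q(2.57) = -36.83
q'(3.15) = -41.77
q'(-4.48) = -3.27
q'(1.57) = -17.16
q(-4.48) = -15.08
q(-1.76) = -5.20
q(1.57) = -12.68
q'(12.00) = -340.20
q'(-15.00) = -282.42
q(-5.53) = -6.44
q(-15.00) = 1150.01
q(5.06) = -175.33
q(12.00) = -1547.29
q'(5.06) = -83.11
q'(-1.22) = 5.07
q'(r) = -1.74*r^2 - 7.36*r - 1.32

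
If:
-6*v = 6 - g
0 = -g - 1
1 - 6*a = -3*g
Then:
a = -1/3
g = -1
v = -7/6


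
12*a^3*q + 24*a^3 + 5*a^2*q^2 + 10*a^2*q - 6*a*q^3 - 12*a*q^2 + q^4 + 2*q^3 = (-4*a + q)*(-3*a + q)*(a + q)*(q + 2)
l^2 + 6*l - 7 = (l - 1)*(l + 7)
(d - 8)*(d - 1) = d^2 - 9*d + 8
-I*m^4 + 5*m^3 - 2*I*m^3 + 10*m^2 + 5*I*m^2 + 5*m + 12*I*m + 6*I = (m + 1)*(m + 2*I)*(m + 3*I)*(-I*m - I)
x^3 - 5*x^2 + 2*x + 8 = (x - 4)*(x - 2)*(x + 1)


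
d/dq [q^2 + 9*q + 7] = 2*q + 9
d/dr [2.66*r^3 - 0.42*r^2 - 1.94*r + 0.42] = 7.98*r^2 - 0.84*r - 1.94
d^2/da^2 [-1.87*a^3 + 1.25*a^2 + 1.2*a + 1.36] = 2.5 - 11.22*a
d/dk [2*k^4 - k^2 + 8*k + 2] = 8*k^3 - 2*k + 8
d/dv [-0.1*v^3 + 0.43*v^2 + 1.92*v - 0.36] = -0.3*v^2 + 0.86*v + 1.92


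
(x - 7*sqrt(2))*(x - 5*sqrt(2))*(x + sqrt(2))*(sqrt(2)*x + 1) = sqrt(2)*x^4 - 21*x^3 + 35*sqrt(2)*x^2 + 186*x + 70*sqrt(2)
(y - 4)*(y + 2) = y^2 - 2*y - 8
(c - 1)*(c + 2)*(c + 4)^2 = c^4 + 9*c^3 + 22*c^2 - 32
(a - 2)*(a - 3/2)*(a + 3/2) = a^3 - 2*a^2 - 9*a/4 + 9/2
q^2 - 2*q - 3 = (q - 3)*(q + 1)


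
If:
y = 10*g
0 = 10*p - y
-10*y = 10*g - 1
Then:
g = 1/110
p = 1/110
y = 1/11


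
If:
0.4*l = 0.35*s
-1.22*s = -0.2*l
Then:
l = 0.00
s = 0.00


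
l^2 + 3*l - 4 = (l - 1)*(l + 4)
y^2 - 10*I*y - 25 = (y - 5*I)^2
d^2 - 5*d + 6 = (d - 3)*(d - 2)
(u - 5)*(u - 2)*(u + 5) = u^3 - 2*u^2 - 25*u + 50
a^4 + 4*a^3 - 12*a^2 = a^2*(a - 2)*(a + 6)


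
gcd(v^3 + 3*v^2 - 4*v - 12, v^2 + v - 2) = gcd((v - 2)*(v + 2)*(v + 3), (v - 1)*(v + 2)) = v + 2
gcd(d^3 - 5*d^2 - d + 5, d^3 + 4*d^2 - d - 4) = d^2 - 1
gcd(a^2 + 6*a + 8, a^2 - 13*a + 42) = 1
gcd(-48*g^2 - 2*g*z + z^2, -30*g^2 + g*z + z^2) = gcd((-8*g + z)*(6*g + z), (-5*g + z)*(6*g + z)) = 6*g + z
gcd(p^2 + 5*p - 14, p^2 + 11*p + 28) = p + 7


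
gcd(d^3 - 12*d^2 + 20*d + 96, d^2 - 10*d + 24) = d - 6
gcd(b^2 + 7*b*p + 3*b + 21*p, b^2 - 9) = b + 3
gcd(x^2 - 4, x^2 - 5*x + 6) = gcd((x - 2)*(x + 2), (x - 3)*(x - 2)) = x - 2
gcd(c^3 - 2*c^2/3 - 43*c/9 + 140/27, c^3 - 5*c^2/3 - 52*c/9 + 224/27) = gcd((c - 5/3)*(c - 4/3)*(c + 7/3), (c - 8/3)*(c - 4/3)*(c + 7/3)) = c^2 + c - 28/9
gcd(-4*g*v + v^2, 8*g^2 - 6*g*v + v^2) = -4*g + v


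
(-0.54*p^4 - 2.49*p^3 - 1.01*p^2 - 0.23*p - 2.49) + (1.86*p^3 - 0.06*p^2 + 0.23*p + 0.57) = -0.54*p^4 - 0.63*p^3 - 1.07*p^2 - 1.92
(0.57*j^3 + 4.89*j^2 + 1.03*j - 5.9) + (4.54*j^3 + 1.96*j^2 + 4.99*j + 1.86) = 5.11*j^3 + 6.85*j^2 + 6.02*j - 4.04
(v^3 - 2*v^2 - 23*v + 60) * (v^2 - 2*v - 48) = v^5 - 4*v^4 - 67*v^3 + 202*v^2 + 984*v - 2880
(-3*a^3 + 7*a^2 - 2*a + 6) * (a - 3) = -3*a^4 + 16*a^3 - 23*a^2 + 12*a - 18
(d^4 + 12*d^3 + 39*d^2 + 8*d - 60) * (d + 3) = d^5 + 15*d^4 + 75*d^3 + 125*d^2 - 36*d - 180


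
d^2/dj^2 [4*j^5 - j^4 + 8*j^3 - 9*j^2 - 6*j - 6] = 80*j^3 - 12*j^2 + 48*j - 18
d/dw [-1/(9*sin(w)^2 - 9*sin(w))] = (2/tan(w) - cos(w)/sin(w)^2)/(9*(sin(w) - 1)^2)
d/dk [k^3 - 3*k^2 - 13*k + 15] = 3*k^2 - 6*k - 13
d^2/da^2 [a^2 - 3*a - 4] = 2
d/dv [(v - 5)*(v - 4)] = 2*v - 9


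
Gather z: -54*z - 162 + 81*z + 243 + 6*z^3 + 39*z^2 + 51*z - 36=6*z^3 + 39*z^2 + 78*z + 45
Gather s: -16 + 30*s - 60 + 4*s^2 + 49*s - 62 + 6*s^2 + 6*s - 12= 10*s^2 + 85*s - 150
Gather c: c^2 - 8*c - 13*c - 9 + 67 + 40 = c^2 - 21*c + 98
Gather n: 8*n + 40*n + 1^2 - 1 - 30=48*n - 30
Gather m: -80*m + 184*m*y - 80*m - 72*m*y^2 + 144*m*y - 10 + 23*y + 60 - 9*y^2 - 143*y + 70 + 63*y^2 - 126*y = m*(-72*y^2 + 328*y - 160) + 54*y^2 - 246*y + 120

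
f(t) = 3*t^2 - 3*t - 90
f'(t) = 6*t - 3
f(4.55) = -41.54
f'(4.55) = 24.30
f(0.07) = -90.20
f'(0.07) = -2.58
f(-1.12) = -82.88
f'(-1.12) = -9.72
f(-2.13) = -70.00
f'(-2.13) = -15.78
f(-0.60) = -87.12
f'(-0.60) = -6.60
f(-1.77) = -75.29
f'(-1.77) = -13.62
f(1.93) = -84.62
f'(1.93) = 8.58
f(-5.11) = 3.67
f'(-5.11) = -33.66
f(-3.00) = -54.00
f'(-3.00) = -21.00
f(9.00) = 126.00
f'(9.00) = 51.00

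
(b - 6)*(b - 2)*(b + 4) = b^3 - 4*b^2 - 20*b + 48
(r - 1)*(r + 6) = r^2 + 5*r - 6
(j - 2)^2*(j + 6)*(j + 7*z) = j^4 + 7*j^3*z + 2*j^3 + 14*j^2*z - 20*j^2 - 140*j*z + 24*j + 168*z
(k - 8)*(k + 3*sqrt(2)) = k^2 - 8*k + 3*sqrt(2)*k - 24*sqrt(2)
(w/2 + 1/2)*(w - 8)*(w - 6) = w^3/2 - 13*w^2/2 + 17*w + 24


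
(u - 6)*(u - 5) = u^2 - 11*u + 30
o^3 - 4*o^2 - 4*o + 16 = (o - 4)*(o - 2)*(o + 2)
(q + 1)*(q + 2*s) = q^2 + 2*q*s + q + 2*s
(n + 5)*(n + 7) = n^2 + 12*n + 35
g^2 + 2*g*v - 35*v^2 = (g - 5*v)*(g + 7*v)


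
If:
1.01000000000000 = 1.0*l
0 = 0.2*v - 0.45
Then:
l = 1.01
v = 2.25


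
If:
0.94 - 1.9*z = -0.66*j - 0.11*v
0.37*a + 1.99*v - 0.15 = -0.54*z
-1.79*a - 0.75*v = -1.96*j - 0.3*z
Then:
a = 3.92157711641023*z - 1.80692066909827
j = 3.04553691840863*z - 1.49279859238031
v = 0.411337008827316 - 1.00049423772451*z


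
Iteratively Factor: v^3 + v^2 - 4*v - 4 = (v + 1)*(v^2 - 4) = (v - 2)*(v + 1)*(v + 2)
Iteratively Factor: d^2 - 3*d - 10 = (d + 2)*(d - 5)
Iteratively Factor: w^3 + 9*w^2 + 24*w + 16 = (w + 4)*(w^2 + 5*w + 4) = (w + 4)^2*(w + 1)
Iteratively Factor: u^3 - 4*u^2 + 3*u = (u)*(u^2 - 4*u + 3) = u*(u - 1)*(u - 3)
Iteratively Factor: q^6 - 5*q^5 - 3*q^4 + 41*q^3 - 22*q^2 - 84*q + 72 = (q - 3)*(q^5 - 2*q^4 - 9*q^3 + 14*q^2 + 20*q - 24) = (q - 3)^2*(q^4 + q^3 - 6*q^2 - 4*q + 8) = (q - 3)^2*(q - 1)*(q^3 + 2*q^2 - 4*q - 8) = (q - 3)^2*(q - 1)*(q + 2)*(q^2 - 4) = (q - 3)^2*(q - 1)*(q + 2)^2*(q - 2)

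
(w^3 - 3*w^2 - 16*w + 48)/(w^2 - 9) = (w^2 - 16)/(w + 3)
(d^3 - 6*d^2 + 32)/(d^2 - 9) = (d^3 - 6*d^2 + 32)/(d^2 - 9)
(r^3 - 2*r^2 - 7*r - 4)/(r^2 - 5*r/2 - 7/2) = 2*(r^2 - 3*r - 4)/(2*r - 7)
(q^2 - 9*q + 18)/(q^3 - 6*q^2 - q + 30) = (q - 6)/(q^2 - 3*q - 10)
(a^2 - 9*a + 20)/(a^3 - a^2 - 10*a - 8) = (a - 5)/(a^2 + 3*a + 2)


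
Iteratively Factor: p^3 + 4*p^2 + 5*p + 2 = (p + 1)*(p^2 + 3*p + 2) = (p + 1)^2*(p + 2)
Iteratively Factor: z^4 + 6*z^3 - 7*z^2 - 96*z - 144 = (z + 3)*(z^3 + 3*z^2 - 16*z - 48) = (z + 3)^2*(z^2 - 16) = (z - 4)*(z + 3)^2*(z + 4)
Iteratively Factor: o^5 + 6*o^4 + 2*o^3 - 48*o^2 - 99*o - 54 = (o + 1)*(o^4 + 5*o^3 - 3*o^2 - 45*o - 54) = (o + 1)*(o + 2)*(o^3 + 3*o^2 - 9*o - 27) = (o - 3)*(o + 1)*(o + 2)*(o^2 + 6*o + 9) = (o - 3)*(o + 1)*(o + 2)*(o + 3)*(o + 3)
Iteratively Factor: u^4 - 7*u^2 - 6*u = (u - 3)*(u^3 + 3*u^2 + 2*u) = (u - 3)*(u + 1)*(u^2 + 2*u) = (u - 3)*(u + 1)*(u + 2)*(u)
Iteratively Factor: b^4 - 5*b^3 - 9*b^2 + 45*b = (b + 3)*(b^3 - 8*b^2 + 15*b) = b*(b + 3)*(b^2 - 8*b + 15) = b*(b - 5)*(b + 3)*(b - 3)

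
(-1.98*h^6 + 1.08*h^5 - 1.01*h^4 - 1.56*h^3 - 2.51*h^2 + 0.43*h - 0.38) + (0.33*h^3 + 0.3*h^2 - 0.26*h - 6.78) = -1.98*h^6 + 1.08*h^5 - 1.01*h^4 - 1.23*h^3 - 2.21*h^2 + 0.17*h - 7.16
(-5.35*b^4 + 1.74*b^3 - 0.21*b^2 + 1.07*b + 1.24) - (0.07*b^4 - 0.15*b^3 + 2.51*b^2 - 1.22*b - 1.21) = -5.42*b^4 + 1.89*b^3 - 2.72*b^2 + 2.29*b + 2.45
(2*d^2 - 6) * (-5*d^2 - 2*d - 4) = -10*d^4 - 4*d^3 + 22*d^2 + 12*d + 24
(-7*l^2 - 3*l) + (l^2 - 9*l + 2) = -6*l^2 - 12*l + 2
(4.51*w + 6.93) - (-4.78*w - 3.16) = 9.29*w + 10.09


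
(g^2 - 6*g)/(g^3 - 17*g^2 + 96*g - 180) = g/(g^2 - 11*g + 30)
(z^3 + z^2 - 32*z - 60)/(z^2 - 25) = (z^2 - 4*z - 12)/(z - 5)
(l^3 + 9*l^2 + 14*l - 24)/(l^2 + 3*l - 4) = l + 6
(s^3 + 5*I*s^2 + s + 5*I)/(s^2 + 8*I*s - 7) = (s^2 + 4*I*s + 5)/(s + 7*I)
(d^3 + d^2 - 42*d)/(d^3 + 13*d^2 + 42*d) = (d - 6)/(d + 6)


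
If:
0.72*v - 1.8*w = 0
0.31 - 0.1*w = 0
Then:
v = 7.75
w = 3.10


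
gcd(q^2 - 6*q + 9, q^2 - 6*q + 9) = q^2 - 6*q + 9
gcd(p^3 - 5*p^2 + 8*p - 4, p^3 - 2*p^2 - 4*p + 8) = p^2 - 4*p + 4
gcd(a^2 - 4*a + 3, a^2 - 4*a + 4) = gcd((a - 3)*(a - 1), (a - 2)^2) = 1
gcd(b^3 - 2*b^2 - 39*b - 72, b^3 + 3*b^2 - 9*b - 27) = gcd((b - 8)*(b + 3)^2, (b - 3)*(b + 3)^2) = b^2 + 6*b + 9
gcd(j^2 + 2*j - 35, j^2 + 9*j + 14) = j + 7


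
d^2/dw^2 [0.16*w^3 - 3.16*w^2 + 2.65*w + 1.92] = 0.96*w - 6.32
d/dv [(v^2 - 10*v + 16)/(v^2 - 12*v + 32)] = -2/(v^2 - 8*v + 16)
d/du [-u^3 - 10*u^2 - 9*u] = -3*u^2 - 20*u - 9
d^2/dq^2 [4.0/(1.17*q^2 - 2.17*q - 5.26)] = (10.9512*q^2 - 20.3112*q - 4.0*(2.34*q - 2.17)*(4.68*q - 4.34) - 49.2336)/(-1.17*q^2 + 2.17*q + 5.26)^3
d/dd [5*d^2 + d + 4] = 10*d + 1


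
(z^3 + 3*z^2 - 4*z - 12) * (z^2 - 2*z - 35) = z^5 + z^4 - 45*z^3 - 109*z^2 + 164*z + 420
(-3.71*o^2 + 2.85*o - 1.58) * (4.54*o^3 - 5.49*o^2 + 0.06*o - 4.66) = -16.8434*o^5 + 33.3069*o^4 - 23.0423*o^3 + 26.1338*o^2 - 13.3758*o + 7.3628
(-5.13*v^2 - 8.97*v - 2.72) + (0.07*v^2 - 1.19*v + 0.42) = -5.06*v^2 - 10.16*v - 2.3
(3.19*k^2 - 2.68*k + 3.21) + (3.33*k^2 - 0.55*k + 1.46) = 6.52*k^2 - 3.23*k + 4.67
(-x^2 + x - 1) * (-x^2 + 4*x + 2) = x^4 - 5*x^3 + 3*x^2 - 2*x - 2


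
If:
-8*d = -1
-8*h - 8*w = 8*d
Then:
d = 1/8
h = -w - 1/8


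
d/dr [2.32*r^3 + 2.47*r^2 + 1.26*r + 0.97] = 6.96*r^2 + 4.94*r + 1.26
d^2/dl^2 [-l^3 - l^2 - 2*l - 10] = -6*l - 2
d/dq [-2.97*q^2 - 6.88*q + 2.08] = -5.94*q - 6.88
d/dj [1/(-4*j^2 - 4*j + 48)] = (2*j + 1)/(4*(j^2 + j - 12)^2)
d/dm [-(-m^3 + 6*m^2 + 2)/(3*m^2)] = (m^3 + 4)/(3*m^3)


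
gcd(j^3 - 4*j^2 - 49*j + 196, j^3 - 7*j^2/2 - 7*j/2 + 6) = j - 4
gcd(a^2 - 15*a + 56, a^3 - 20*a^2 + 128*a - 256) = a - 8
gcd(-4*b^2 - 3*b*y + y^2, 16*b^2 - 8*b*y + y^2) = -4*b + y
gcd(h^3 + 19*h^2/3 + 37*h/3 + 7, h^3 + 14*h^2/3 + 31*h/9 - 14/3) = h^2 + 16*h/3 + 7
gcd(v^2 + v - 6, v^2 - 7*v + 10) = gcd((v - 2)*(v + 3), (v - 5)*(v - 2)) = v - 2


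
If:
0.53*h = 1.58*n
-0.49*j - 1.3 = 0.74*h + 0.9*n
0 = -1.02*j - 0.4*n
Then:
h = -1.33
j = 0.17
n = -0.45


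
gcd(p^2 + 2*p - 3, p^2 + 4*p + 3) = p + 3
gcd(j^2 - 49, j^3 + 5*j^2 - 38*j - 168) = j + 7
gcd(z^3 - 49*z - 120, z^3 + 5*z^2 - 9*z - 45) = z^2 + 8*z + 15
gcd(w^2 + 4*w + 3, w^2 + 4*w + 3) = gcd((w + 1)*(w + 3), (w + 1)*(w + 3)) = w^2 + 4*w + 3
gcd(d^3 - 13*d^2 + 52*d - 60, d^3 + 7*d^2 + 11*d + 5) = 1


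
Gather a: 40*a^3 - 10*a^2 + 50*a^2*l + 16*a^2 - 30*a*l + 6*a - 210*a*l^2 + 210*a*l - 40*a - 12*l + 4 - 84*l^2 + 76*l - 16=40*a^3 + a^2*(50*l + 6) + a*(-210*l^2 + 180*l - 34) - 84*l^2 + 64*l - 12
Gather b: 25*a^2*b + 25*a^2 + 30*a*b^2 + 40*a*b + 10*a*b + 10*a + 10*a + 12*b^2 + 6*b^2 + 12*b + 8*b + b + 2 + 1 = 25*a^2 + 20*a + b^2*(30*a + 18) + b*(25*a^2 + 50*a + 21) + 3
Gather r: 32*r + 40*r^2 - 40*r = 40*r^2 - 8*r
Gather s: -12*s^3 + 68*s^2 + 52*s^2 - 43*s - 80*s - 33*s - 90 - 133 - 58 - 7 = -12*s^3 + 120*s^2 - 156*s - 288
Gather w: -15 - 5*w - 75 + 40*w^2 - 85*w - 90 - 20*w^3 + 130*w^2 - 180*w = -20*w^3 + 170*w^2 - 270*w - 180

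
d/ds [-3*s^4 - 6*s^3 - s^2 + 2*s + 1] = -12*s^3 - 18*s^2 - 2*s + 2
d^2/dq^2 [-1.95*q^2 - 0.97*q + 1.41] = -3.90000000000000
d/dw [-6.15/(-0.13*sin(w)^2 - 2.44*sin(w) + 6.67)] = -(1.599*sin(w) + 15.006)*cos(w)/(0.13*sin(w)^2 + 2.44*sin(w) - 6.67)^2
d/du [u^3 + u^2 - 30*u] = 3*u^2 + 2*u - 30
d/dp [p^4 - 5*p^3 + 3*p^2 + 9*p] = 4*p^3 - 15*p^2 + 6*p + 9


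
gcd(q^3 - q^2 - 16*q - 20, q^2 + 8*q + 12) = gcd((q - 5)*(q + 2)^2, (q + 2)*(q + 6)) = q + 2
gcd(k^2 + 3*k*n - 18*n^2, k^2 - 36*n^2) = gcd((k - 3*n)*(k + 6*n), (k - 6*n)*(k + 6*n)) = k + 6*n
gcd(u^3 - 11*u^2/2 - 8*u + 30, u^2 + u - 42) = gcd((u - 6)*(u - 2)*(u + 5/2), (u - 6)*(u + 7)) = u - 6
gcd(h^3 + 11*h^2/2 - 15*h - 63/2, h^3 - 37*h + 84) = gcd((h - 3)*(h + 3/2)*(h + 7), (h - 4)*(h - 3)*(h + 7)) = h^2 + 4*h - 21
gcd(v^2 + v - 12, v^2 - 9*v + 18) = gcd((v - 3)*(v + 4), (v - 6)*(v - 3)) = v - 3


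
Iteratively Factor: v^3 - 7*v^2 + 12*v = (v)*(v^2 - 7*v + 12) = v*(v - 4)*(v - 3)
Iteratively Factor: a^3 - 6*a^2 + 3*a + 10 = (a + 1)*(a^2 - 7*a + 10) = (a - 5)*(a + 1)*(a - 2)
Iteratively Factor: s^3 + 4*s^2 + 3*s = (s + 1)*(s^2 + 3*s) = s*(s + 1)*(s + 3)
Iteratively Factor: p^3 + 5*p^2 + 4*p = (p)*(p^2 + 5*p + 4) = p*(p + 1)*(p + 4)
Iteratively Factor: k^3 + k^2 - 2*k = (k + 2)*(k^2 - k) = k*(k + 2)*(k - 1)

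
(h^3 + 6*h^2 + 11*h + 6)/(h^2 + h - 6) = (h^2 + 3*h + 2)/(h - 2)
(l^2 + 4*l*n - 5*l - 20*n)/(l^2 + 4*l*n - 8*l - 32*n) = (l - 5)/(l - 8)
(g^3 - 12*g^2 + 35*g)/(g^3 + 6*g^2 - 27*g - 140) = g*(g - 7)/(g^2 + 11*g + 28)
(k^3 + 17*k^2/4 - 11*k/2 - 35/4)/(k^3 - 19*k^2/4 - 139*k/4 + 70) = (k + 1)/(k - 8)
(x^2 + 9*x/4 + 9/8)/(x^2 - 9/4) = (4*x + 3)/(2*(2*x - 3))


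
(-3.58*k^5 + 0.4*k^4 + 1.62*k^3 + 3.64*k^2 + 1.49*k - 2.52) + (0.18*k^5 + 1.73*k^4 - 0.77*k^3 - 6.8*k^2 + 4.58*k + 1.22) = -3.4*k^5 + 2.13*k^4 + 0.85*k^3 - 3.16*k^2 + 6.07*k - 1.3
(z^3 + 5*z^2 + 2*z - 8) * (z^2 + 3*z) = z^5 + 8*z^4 + 17*z^3 - 2*z^2 - 24*z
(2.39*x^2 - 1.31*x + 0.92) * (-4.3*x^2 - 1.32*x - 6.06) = -10.277*x^4 + 2.4782*x^3 - 16.7102*x^2 + 6.7242*x - 5.5752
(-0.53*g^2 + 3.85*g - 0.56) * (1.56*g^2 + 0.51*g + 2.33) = -0.8268*g^4 + 5.7357*g^3 - 0.145*g^2 + 8.6849*g - 1.3048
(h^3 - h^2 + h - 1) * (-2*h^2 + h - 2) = -2*h^5 + 3*h^4 - 5*h^3 + 5*h^2 - 3*h + 2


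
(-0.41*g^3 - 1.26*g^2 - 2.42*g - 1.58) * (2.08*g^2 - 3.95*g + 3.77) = -0.8528*g^5 - 1.0013*g^4 - 1.6023*g^3 + 1.5224*g^2 - 2.8824*g - 5.9566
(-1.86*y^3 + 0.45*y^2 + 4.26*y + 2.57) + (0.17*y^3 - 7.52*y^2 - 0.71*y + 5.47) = -1.69*y^3 - 7.07*y^2 + 3.55*y + 8.04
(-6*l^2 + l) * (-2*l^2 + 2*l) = 12*l^4 - 14*l^3 + 2*l^2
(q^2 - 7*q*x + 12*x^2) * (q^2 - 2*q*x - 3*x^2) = q^4 - 9*q^3*x + 23*q^2*x^2 - 3*q*x^3 - 36*x^4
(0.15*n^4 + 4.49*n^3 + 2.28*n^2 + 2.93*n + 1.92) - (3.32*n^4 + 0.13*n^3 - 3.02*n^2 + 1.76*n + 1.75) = -3.17*n^4 + 4.36*n^3 + 5.3*n^2 + 1.17*n + 0.17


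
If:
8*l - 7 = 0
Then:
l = 7/8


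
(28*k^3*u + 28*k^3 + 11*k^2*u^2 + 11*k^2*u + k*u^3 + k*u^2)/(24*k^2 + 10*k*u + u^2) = k*(7*k*u + 7*k + u^2 + u)/(6*k + u)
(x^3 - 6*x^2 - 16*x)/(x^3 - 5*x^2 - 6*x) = (-x^2 + 6*x + 16)/(-x^2 + 5*x + 6)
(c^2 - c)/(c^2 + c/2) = 2*(c - 1)/(2*c + 1)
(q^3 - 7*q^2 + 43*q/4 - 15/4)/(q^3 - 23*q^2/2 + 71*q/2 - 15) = (q - 3/2)/(q - 6)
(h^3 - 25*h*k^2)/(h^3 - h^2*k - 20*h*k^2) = (h + 5*k)/(h + 4*k)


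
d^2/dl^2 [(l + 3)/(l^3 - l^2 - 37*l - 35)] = 2*(-(l + 3)*(-3*l^2 + 2*l + 37)^2 + (-3*l^2 + 2*l - (l + 3)*(3*l - 1) + 37)*(-l^3 + l^2 + 37*l + 35))/(-l^3 + l^2 + 37*l + 35)^3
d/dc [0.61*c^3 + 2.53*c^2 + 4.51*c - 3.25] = 1.83*c^2 + 5.06*c + 4.51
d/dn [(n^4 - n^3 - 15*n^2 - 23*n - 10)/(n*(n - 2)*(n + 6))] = (n^6 + 8*n^5 - 25*n^4 + 70*n^3 + 302*n^2 + 80*n - 120)/(n^2*(n^4 + 8*n^3 - 8*n^2 - 96*n + 144))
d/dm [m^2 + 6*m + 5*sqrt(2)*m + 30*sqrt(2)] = 2*m + 6 + 5*sqrt(2)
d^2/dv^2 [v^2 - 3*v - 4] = 2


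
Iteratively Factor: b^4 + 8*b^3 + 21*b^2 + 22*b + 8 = (b + 4)*(b^3 + 4*b^2 + 5*b + 2) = (b + 1)*(b + 4)*(b^2 + 3*b + 2) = (b + 1)^2*(b + 4)*(b + 2)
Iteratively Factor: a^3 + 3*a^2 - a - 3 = (a - 1)*(a^2 + 4*a + 3) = (a - 1)*(a + 1)*(a + 3)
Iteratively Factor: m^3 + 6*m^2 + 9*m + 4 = (m + 4)*(m^2 + 2*m + 1) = (m + 1)*(m + 4)*(m + 1)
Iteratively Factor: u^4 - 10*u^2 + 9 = (u + 3)*(u^3 - 3*u^2 - u + 3) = (u - 3)*(u + 3)*(u^2 - 1) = (u - 3)*(u + 1)*(u + 3)*(u - 1)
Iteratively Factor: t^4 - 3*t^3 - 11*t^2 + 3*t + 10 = (t - 1)*(t^3 - 2*t^2 - 13*t - 10) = (t - 1)*(t + 2)*(t^2 - 4*t - 5) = (t - 5)*(t - 1)*(t + 2)*(t + 1)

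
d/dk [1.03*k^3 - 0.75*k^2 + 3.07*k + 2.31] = 3.09*k^2 - 1.5*k + 3.07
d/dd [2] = 0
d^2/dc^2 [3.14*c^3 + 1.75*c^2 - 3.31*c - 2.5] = 18.84*c + 3.5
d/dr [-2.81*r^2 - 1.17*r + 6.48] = -5.62*r - 1.17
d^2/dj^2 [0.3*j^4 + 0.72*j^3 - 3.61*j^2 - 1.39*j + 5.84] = 3.6*j^2 + 4.32*j - 7.22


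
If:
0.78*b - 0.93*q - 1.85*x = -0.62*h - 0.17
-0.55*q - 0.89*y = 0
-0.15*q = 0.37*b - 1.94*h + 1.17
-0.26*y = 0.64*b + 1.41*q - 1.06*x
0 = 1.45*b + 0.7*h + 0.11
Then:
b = -0.34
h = 0.55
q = 0.20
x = 0.03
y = -0.12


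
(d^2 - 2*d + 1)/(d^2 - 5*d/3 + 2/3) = 3*(d - 1)/(3*d - 2)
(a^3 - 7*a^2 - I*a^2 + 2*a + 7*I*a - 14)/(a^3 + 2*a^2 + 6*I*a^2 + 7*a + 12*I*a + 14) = (a^3 + a^2*(-7 - I) + a*(2 + 7*I) - 14)/(a^3 + a^2*(2 + 6*I) + a*(7 + 12*I) + 14)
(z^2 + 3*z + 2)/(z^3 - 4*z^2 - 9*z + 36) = (z^2 + 3*z + 2)/(z^3 - 4*z^2 - 9*z + 36)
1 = 1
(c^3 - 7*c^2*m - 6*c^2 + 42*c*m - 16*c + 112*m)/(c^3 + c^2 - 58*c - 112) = (c - 7*m)/(c + 7)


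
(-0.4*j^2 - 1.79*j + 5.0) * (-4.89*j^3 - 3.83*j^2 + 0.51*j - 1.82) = 1.956*j^5 + 10.2851*j^4 - 17.7983*j^3 - 19.3349*j^2 + 5.8078*j - 9.1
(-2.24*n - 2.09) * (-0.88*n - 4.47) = 1.9712*n^2 + 11.852*n + 9.3423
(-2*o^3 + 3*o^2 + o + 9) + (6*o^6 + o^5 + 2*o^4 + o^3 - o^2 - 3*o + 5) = 6*o^6 + o^5 + 2*o^4 - o^3 + 2*o^2 - 2*o + 14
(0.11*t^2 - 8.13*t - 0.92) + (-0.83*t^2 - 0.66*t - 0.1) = -0.72*t^2 - 8.79*t - 1.02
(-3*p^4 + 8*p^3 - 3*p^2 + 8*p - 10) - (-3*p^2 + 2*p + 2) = -3*p^4 + 8*p^3 + 6*p - 12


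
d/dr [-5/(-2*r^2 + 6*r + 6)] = 5*(3 - 2*r)/(2*(-r^2 + 3*r + 3)^2)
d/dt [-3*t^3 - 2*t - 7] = -9*t^2 - 2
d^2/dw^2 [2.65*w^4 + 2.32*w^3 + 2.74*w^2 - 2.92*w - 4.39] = 31.8*w^2 + 13.92*w + 5.48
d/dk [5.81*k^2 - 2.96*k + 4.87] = 11.62*k - 2.96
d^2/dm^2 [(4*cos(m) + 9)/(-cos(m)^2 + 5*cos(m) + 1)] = (-36*sin(m)^4*cos(m) - 56*sin(m)^4 + 299*sin(m)^2 - 455*cos(m)/4 + 87*cos(3*m)/4 + 2*cos(5*m) + 185)/(sin(m)^2 + 5*cos(m))^3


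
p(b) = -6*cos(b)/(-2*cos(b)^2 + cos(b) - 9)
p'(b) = -6*(-4*sin(b)*cos(b) + sin(b))*cos(b)/(-2*cos(b)^2 + cos(b) - 9)^2 + 6*sin(b)/(-2*cos(b)^2 + cos(b) - 9) = 6*(cos(2*b) - 8)*sin(b)/(-cos(b) + cos(2*b) + 10)^2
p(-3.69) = -0.45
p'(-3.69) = -0.18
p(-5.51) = 0.46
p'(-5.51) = -0.39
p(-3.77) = -0.44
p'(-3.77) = -0.22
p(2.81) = -0.48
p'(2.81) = -0.10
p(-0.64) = 0.51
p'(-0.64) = 0.31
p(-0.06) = 0.60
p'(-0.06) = 0.03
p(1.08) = 0.32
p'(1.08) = -0.56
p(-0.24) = 0.59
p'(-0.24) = 0.10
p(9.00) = -0.47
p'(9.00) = -0.14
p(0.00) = 0.60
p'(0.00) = 0.00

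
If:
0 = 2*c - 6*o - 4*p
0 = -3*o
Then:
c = 2*p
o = 0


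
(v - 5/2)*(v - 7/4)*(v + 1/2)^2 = v^4 - 13*v^3/4 + 3*v^2/8 + 53*v/16 + 35/32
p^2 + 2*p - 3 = (p - 1)*(p + 3)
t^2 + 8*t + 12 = (t + 2)*(t + 6)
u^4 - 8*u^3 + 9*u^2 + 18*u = u*(u - 6)*(u - 3)*(u + 1)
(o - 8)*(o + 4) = o^2 - 4*o - 32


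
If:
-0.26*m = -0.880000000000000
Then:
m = 3.38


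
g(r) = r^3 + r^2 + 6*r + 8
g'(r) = 3*r^2 + 2*r + 6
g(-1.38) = -1.00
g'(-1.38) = 8.95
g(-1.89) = -6.52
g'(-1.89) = 12.94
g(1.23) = 18.75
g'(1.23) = 13.00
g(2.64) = 49.21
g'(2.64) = 32.19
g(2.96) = 60.46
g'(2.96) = 38.20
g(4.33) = 133.91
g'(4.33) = 70.91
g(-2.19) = -10.85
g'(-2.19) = 16.01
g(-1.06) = 1.57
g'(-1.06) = 7.25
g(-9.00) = -694.00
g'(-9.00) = 231.00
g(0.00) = 8.00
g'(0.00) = 6.00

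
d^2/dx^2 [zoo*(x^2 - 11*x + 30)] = zoo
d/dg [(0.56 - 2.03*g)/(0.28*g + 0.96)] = (-0.589568*g - 2.021376)/(0.28*g + 0.96)^3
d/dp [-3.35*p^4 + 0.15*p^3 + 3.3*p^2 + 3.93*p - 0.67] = -13.4*p^3 + 0.45*p^2 + 6.6*p + 3.93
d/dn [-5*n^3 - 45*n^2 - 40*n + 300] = -15*n^2 - 90*n - 40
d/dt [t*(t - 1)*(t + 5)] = 3*t^2 + 8*t - 5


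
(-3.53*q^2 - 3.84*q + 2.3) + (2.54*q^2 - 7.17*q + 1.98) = -0.99*q^2 - 11.01*q + 4.28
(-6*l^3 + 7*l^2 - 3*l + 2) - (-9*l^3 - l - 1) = 3*l^3 + 7*l^2 - 2*l + 3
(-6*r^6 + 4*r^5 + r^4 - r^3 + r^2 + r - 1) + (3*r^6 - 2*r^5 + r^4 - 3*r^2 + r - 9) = -3*r^6 + 2*r^5 + 2*r^4 - r^3 - 2*r^2 + 2*r - 10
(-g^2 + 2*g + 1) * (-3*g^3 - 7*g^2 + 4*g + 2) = 3*g^5 + g^4 - 21*g^3 - g^2 + 8*g + 2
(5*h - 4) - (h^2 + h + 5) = -h^2 + 4*h - 9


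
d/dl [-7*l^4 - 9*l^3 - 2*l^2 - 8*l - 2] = -28*l^3 - 27*l^2 - 4*l - 8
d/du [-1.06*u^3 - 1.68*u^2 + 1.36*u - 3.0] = -3.18*u^2 - 3.36*u + 1.36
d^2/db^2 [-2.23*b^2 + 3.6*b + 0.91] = -4.46000000000000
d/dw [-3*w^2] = -6*w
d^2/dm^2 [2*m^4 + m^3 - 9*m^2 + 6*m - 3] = 24*m^2 + 6*m - 18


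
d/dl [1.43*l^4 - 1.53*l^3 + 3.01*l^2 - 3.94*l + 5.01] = 5.72*l^3 - 4.59*l^2 + 6.02*l - 3.94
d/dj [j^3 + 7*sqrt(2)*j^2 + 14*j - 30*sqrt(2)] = 3*j^2 + 14*sqrt(2)*j + 14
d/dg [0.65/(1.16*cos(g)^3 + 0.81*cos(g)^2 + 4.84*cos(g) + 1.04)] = (2.262*cos(g)^2 + 1.053*cos(g) + 3.146)*sin(g)/(1.16*cos(g)^3 + 0.81*cos(g)^2 + 4.84*cos(g) + 1.04)^2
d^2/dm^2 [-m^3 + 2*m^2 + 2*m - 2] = 4 - 6*m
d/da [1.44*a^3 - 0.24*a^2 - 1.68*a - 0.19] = 4.32*a^2 - 0.48*a - 1.68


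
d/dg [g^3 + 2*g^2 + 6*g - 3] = 3*g^2 + 4*g + 6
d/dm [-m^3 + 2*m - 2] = 2 - 3*m^2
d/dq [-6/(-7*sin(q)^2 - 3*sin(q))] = -6*(14*sin(q) + 3)*cos(q)/((7*sin(q) + 3)^2*sin(q)^2)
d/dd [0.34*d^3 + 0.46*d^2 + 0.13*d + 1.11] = 1.02*d^2 + 0.92*d + 0.13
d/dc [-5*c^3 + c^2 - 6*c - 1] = -15*c^2 + 2*c - 6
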